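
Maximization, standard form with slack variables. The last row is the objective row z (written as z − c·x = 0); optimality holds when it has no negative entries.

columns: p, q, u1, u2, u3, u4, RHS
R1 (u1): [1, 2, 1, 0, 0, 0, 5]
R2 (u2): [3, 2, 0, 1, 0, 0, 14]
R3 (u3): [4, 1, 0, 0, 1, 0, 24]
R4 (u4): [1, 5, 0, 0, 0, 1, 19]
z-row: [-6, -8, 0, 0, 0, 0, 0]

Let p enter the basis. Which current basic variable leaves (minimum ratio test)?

Column p entries and ratios — u1: 5/1 = 5; u2: 14/3 = 14/3; u3: 24/4 = 6; u4: 19/1 = 19.
Smallest ratio is 14/3 in the row of u2, so u2 leaves.

u2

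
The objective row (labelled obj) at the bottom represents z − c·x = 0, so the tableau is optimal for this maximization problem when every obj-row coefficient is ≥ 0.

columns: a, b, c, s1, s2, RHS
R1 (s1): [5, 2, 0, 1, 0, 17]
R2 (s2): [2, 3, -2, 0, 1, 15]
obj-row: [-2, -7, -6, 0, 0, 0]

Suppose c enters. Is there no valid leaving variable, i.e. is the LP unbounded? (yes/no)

Every constraint-row entry in column c is ≤ 0, so increasing c is unbounded.

yes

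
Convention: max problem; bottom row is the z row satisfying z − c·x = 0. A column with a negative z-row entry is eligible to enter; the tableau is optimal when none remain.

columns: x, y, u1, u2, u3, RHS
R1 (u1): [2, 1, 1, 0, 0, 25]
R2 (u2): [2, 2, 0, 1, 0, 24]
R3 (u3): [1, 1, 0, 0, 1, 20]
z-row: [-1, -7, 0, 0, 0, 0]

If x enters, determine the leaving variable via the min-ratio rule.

Column x entries and ratios — u1: 25/2 = 25/2; u2: 24/2 = 12; u3: 20/1 = 20.
Smallest ratio is 12 in the row of u2, so u2 leaves.

u2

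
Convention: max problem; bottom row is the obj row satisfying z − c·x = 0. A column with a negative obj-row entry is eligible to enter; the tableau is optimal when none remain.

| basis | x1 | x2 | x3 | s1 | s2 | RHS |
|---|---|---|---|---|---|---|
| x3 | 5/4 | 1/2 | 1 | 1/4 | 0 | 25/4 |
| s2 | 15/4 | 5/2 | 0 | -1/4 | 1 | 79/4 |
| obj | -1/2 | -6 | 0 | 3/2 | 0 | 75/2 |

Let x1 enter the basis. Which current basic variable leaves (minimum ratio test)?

Column x1 entries and ratios — x3: (25/4)/(5/4) = 5; s2: (79/4)/(15/4) = 79/15.
Smallest ratio is 5 in the row of x3, so x3 leaves.

x3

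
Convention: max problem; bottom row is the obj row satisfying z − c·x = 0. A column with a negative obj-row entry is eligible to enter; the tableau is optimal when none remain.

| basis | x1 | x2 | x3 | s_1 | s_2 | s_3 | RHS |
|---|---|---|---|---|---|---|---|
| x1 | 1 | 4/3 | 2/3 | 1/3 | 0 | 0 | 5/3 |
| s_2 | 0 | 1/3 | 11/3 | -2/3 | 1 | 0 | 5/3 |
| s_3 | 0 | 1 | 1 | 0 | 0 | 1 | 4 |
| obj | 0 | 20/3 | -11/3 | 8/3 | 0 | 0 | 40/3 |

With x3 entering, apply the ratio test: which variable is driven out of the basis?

s_2

Column x3 entries and ratios — x1: (5/3)/(2/3) = 5/2; s_2: (5/3)/(11/3) = 5/11; s_3: 4/1 = 4.
Smallest ratio is 5/11 in the row of s_2, so s_2 leaves.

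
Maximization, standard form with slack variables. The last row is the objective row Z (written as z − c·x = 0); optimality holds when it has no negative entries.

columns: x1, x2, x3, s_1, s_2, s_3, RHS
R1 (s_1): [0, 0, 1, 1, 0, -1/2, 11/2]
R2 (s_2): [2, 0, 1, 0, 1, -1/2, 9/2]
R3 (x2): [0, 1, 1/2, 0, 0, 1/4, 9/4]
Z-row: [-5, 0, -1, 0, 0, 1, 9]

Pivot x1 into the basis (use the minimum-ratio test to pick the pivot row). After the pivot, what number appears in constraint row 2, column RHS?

Ratio test on column x1 — row 1: entry 0 ≤ 0; row 2: (9/2)/2 = 9/4; row 3: entry 0 ≤ 0. Minimum is 9/4 at row 2 (s_2 leaves); pivot element 2.
Divide row 2 by 2; eliminate column x1 from the other rows.
In the new row 2, the RHS entry is the old entry divided by the pivot: (9/2)/2 = 9/4.

9/4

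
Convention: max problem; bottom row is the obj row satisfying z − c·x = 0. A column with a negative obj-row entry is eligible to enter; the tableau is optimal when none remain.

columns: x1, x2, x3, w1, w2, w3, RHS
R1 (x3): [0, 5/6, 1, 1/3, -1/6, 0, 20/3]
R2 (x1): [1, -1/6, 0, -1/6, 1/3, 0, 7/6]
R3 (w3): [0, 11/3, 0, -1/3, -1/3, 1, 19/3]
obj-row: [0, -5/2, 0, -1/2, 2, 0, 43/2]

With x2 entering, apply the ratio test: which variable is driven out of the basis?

Column x2 entries and ratios — x3: (20/3)/(5/6) = 8; x1: -1/6 ≤ 0, skip; w3: (19/3)/(11/3) = 19/11.
Smallest ratio is 19/11 in the row of w3, so w3 leaves.

w3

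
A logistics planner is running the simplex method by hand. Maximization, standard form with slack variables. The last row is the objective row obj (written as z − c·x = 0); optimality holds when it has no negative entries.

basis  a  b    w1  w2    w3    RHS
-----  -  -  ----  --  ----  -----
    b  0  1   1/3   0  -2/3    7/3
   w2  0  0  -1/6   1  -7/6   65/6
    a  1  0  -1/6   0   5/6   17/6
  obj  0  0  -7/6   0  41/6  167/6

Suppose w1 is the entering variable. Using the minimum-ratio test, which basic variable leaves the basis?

Column w1 entries and ratios — b: (7/3)/(1/3) = 7; w2: -1/6 ≤ 0, skip; a: -1/6 ≤ 0, skip.
Smallest ratio is 7 in the row of b, so b leaves.

b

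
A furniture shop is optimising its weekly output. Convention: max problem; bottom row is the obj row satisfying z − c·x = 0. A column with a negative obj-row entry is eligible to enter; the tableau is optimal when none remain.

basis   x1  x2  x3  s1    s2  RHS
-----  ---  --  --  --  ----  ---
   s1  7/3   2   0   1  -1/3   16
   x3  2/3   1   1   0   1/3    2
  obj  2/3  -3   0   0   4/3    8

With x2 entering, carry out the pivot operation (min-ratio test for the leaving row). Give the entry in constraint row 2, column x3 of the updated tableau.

Ratio test on column x2 — row 1: 16/2 = 8; row 2: 2/1 = 2. Minimum is 2 at row 2 (x3 leaves); pivot element 1.
Divide row 2 by 1; eliminate column x2 from the other rows.
In the new row 2, the x3 entry is the old entry divided by the pivot: 1/1 = 1.

1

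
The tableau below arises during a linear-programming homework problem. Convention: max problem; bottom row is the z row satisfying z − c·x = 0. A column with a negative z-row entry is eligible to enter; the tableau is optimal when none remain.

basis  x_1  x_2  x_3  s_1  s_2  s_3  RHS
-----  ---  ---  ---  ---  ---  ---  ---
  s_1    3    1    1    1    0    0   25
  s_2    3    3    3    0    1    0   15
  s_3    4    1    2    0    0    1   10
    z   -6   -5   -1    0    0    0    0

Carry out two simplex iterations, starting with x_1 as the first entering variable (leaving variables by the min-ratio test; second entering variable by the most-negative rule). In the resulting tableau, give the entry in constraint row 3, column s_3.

1/3

Ratio test on column x_1 — row 1: 25/3 = 25/3; row 2: 15/3 = 5; row 3: 10/4 = 5/2. Minimum is 5/2 at row 3 (s_3 leaves); pivot element 4.
Divide row 3 by 4; eliminate column x_1 from the other rows.
Second iteration: most negative z-row entry is -7/2 in column x_2, so x_2 enters.
Ratio test on column x_2 — row 1: (35/2)/(1/4) = 70; row 2: (15/2)/(9/4) = 10/3; row 3: (5/2)/(1/4) = 10. Minimum is 10/3 at row 2 (s_2 leaves); pivot element 9/4.
Divide row 2 by 9/4; eliminate column x_2 from the other rows.
After both pivots, the entry at constraint row 3, column s_3 is 1/3.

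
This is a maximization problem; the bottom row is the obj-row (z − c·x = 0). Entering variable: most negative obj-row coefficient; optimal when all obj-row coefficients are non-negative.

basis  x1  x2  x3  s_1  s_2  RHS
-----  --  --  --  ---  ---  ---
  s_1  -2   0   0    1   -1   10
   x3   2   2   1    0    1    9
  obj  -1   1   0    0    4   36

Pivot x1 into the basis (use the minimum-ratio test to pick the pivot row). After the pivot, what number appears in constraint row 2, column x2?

1

Ratio test on column x1 — row 1: entry -2 ≤ 0; row 2: 9/2 = 9/2. Minimum is 9/2 at row 2 (x3 leaves); pivot element 2.
Divide row 2 by 2; eliminate column x1 from the other rows.
In the new row 2, the x2 entry is the old entry divided by the pivot: 2/2 = 1.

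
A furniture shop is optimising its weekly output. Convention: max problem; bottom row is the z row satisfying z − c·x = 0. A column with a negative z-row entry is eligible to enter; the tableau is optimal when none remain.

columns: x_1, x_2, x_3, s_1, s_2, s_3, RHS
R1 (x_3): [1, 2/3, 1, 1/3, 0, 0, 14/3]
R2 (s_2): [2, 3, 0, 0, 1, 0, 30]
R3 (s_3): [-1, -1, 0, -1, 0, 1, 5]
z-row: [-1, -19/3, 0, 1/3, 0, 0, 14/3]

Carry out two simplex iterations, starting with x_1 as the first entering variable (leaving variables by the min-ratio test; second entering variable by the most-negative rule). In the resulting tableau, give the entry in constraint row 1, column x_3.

Ratio test on column x_1 — row 1: (14/3)/1 = 14/3; row 2: 30/2 = 15; row 3: entry -1 ≤ 0. Minimum is 14/3 at row 1 (x_3 leaves); pivot element 1.
Divide row 1 by 1; eliminate column x_1 from the other rows.
Second iteration: most negative z-row entry is -17/3 in column x_2, so x_2 enters.
Ratio test on column x_2 — row 1: (14/3)/(2/3) = 7; row 2: (62/3)/(5/3) = 62/5; row 3: entry -1/3 ≤ 0. Minimum is 7 at row 1 (x_1 leaves); pivot element 2/3.
Divide row 1 by 2/3; eliminate column x_2 from the other rows.
After both pivots, the entry at constraint row 1, column x_3 is 3/2.

3/2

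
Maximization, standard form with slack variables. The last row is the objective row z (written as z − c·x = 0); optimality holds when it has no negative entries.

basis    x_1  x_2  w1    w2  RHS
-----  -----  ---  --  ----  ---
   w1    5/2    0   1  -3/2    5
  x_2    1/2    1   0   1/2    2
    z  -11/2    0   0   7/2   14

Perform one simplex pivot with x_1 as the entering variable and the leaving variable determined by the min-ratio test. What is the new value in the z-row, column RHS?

25

Ratio test on column x_1 — row 1: 5/(5/2) = 2; row 2: 2/(1/2) = 4. Minimum is 2 at row 1 (w1 leaves); pivot element 5/2.
Divide row 1 by 5/2; eliminate column x_1 from the other rows.
z-row update in column RHS: 14 − (-11/2)·2 = 25.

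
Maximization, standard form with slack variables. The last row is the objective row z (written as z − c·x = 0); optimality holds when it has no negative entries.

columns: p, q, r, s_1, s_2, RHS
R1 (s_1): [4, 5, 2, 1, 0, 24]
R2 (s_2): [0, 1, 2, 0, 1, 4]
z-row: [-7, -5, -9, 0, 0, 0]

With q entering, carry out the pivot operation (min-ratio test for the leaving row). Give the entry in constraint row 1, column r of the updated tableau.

Ratio test on column q — row 1: 24/5 = 24/5; row 2: 4/1 = 4. Minimum is 4 at row 2 (s_2 leaves); pivot element 1.
Divide row 2 by 1; eliminate column q from the other rows.
Row 1 update in column r: 2 − 5·2 = -8.

-8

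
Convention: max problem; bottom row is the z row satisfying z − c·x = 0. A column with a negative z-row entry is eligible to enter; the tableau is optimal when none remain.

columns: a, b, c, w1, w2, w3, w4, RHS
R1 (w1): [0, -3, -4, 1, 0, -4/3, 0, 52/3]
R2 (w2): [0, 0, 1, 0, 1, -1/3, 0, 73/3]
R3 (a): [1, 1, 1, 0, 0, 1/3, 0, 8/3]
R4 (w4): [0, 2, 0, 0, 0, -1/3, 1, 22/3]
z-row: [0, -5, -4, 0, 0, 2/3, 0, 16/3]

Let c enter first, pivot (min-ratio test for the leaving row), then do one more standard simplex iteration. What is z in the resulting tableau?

Ratio test on column c — row 1: entry -4 ≤ 0; row 2: (73/3)/1 = 73/3; row 3: (8/3)/1 = 8/3; row 4: entry 0 ≤ 0. Minimum is 8/3 at row 3 (a leaves); pivot element 1.
Pivot on row 3; the z-row RHS becomes 16/3 − (-4)·(8/3) = 16.
Next entering variable (most negative z-row entry -1): b.
Ratio test on column b — row 1: 28/1 = 28; row 2: entry -1 ≤ 0; row 3: (8/3)/1 = 8/3; row 4: (22/3)/2 = 11/3. Minimum is 8/3 at row 3 (c leaves); pivot element 1.
After the second pivot the z-row RHS is 16 − (-1)·(8/3) = 56/3.

56/3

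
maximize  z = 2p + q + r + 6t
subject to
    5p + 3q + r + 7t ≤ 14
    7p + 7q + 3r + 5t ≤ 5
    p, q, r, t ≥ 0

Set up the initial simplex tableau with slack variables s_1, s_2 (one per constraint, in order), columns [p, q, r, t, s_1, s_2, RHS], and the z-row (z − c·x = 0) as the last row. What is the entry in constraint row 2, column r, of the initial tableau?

Constraint 2 has coefficient 3 on r.

3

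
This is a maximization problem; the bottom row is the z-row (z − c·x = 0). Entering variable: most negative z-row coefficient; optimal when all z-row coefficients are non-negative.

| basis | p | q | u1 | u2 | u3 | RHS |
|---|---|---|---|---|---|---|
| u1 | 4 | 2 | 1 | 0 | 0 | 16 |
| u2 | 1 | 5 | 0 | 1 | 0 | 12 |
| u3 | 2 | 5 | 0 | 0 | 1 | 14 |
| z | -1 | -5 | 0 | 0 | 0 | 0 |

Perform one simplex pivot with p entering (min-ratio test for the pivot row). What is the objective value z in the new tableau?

4

Ratio test on column p — row 1: 16/4 = 4; row 2: 12/1 = 12; row 3: 14/2 = 7. Minimum is 4 at row 1 (u1 leaves); pivot element 4.
Pivot on row 1; the z-row RHS becomes 0 − (-1)·4 = 4.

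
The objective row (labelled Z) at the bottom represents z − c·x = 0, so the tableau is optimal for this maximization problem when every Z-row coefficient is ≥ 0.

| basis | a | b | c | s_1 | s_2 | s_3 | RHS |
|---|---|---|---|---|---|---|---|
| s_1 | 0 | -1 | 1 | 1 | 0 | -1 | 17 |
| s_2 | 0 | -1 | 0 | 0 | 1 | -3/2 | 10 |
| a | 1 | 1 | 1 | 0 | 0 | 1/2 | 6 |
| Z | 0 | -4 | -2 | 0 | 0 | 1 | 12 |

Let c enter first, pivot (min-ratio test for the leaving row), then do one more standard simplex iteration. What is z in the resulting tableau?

36

Ratio test on column c — row 1: 17/1 = 17; row 2: entry 0 ≤ 0; row 3: 6/1 = 6. Minimum is 6 at row 3 (a leaves); pivot element 1.
Pivot on row 3; the Z-row RHS becomes 12 − (-2)·6 = 24.
Next entering variable (most negative Z-row entry -2): b.
Ratio test on column b — row 1: entry -2 ≤ 0; row 2: entry -1 ≤ 0; row 3: 6/1 = 6. Minimum is 6 at row 3 (c leaves); pivot element 1.
After the second pivot the Z-row RHS is 24 − (-2)·6 = 36.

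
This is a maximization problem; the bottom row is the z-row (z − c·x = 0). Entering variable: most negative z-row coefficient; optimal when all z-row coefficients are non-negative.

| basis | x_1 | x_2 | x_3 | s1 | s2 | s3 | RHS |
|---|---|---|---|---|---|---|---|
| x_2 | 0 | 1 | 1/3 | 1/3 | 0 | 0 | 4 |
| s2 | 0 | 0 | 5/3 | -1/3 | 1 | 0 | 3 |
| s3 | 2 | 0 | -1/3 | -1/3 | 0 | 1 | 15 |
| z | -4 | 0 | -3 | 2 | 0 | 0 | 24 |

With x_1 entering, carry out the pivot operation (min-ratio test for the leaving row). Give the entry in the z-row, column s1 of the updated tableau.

Ratio test on column x_1 — row 1: entry 0 ≤ 0; row 2: entry 0 ≤ 0; row 3: 15/2 = 15/2. Minimum is 15/2 at row 3 (s3 leaves); pivot element 2.
Divide row 3 by 2; eliminate column x_1 from the other rows.
z-row update in column s1: 2 − (-4)·(-1/6) = 4/3.

4/3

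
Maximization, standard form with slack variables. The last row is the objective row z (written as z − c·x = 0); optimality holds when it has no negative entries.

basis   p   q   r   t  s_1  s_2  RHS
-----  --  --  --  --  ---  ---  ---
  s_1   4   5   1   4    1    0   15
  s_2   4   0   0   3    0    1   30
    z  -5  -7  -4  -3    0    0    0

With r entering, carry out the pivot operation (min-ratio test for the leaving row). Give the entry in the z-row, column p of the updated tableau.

11

Ratio test on column r — row 1: 15/1 = 15; row 2: entry 0 ≤ 0. Minimum is 15 at row 1 (s_1 leaves); pivot element 1.
Divide row 1 by 1; eliminate column r from the other rows.
z-row update in column p: -5 − (-4)·4 = 11.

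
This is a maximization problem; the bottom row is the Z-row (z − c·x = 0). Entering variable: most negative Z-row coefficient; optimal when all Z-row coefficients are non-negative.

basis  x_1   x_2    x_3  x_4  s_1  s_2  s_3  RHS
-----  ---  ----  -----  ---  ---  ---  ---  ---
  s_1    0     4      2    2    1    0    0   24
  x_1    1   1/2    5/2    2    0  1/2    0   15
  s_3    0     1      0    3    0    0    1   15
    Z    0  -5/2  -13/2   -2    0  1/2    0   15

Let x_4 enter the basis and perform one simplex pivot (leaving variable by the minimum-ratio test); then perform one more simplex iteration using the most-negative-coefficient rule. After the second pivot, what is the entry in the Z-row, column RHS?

38

Ratio test on column x_4 — row 1: 24/2 = 12; row 2: 15/2 = 15/2; row 3: 15/3 = 5. Minimum is 5 at row 3 (s_3 leaves); pivot element 3.
Divide row 3 by 3; eliminate column x_4 from the other rows.
Second iteration: most negative Z-row entry is -13/2 in column x_3, so x_3 enters.
Ratio test on column x_3 — row 1: 14/2 = 7; row 2: 5/(5/2) = 2; row 3: entry 0 ≤ 0. Minimum is 2 at row 2 (x_1 leaves); pivot element 5/2.
Divide row 2 by 5/2; eliminate column x_3 from the other rows.
After both pivots, the entry at the Z-row, column RHS is 38.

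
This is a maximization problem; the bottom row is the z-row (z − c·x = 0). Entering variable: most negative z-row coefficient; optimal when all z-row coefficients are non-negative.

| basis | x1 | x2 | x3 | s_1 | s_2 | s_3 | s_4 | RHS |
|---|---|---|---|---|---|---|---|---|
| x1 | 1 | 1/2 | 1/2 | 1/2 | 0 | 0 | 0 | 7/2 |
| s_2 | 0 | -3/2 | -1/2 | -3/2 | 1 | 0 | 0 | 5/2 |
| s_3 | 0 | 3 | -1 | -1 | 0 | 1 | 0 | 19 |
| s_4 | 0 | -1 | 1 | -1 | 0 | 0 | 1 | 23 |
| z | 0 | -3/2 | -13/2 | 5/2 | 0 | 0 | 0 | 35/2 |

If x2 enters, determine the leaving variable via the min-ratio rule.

s_3

Column x2 entries and ratios — x1: (7/2)/(1/2) = 7; s_2: -3/2 ≤ 0, skip; s_3: 19/3 = 19/3; s_4: -1 ≤ 0, skip.
Smallest ratio is 19/3 in the row of s_3, so s_3 leaves.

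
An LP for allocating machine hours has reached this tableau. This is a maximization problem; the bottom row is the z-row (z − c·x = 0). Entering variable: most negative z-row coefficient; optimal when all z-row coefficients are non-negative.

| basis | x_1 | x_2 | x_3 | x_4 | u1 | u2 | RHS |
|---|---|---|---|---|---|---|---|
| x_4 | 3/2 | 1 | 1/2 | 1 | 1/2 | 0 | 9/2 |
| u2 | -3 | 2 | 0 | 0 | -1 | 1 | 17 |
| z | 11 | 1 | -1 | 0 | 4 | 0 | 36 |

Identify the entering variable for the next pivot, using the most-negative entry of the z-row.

x_3

Negative z-row entries: x_3: -1.
The most negative is -1 in column x_3, so x_3 enters.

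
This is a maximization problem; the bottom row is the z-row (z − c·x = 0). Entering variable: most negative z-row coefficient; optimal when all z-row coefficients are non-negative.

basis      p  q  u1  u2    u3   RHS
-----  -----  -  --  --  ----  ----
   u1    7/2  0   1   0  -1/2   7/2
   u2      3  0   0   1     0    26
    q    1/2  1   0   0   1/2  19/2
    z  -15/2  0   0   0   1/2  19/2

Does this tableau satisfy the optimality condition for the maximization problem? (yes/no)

The z-row has a negative entry -15/2 in column p, so it is not optimal.

no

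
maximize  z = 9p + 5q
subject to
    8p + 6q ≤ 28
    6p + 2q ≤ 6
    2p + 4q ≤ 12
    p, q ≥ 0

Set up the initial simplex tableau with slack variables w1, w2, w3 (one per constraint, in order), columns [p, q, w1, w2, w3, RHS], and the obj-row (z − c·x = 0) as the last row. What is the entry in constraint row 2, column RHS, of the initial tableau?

6

The RHS of constraint 2 is b_2 = 6.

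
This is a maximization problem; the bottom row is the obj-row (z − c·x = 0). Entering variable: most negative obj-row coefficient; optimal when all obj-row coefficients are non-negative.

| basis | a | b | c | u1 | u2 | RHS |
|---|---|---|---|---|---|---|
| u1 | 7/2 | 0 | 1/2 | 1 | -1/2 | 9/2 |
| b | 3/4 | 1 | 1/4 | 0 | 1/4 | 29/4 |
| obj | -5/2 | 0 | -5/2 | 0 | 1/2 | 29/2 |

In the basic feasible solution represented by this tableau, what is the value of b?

29/4

b is basic (row 2); its value is the RHS of that row, 29/4.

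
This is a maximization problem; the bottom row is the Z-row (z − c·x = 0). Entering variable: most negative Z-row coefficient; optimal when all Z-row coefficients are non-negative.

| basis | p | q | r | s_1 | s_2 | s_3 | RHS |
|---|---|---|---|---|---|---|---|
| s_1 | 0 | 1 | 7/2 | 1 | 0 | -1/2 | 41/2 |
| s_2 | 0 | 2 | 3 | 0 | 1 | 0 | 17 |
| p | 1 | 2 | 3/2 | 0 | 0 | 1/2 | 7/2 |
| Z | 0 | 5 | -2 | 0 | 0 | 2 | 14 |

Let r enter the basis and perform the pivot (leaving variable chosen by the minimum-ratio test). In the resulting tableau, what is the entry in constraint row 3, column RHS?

Ratio test on column r — row 1: (41/2)/(7/2) = 41/7; row 2: 17/3 = 17/3; row 3: (7/2)/(3/2) = 7/3. Minimum is 7/3 at row 3 (p leaves); pivot element 3/2.
Divide row 3 by 3/2; eliminate column r from the other rows.
In the new row 3, the RHS entry is the old entry divided by the pivot: (7/2)/(3/2) = 7/3.

7/3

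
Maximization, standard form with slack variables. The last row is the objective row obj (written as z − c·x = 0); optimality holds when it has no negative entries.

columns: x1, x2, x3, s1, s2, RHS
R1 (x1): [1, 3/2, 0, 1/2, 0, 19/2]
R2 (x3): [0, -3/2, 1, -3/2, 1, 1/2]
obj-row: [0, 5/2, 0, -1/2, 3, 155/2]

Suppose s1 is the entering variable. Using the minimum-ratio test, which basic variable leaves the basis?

x1

Column s1 entries and ratios — x1: (19/2)/(1/2) = 19; x3: -3/2 ≤ 0, skip.
Smallest ratio is 19 in the row of x1, so x1 leaves.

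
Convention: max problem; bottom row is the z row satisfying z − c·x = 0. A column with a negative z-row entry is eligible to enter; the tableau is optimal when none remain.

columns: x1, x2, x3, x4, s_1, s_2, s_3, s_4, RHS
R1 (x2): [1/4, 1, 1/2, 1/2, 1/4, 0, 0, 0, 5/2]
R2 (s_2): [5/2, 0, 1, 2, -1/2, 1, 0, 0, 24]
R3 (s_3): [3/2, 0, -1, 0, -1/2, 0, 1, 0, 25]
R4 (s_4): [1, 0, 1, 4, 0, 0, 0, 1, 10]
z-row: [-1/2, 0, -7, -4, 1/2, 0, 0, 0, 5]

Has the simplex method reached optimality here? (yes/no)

no

The z-row has a negative entry -7 in column x3, so it is not optimal.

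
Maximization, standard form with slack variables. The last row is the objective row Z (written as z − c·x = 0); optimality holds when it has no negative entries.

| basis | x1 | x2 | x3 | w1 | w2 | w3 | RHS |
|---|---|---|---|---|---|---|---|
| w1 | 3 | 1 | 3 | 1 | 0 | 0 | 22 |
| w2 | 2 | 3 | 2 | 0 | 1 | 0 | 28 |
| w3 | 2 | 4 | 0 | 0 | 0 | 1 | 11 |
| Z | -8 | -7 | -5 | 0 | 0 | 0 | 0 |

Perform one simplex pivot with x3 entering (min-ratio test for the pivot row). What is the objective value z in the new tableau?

110/3

Ratio test on column x3 — row 1: 22/3 = 22/3; row 2: 28/2 = 14; row 3: entry 0 ≤ 0. Minimum is 22/3 at row 1 (w1 leaves); pivot element 3.
Pivot on row 1; the Z-row RHS becomes 0 − (-5)·(22/3) = 110/3.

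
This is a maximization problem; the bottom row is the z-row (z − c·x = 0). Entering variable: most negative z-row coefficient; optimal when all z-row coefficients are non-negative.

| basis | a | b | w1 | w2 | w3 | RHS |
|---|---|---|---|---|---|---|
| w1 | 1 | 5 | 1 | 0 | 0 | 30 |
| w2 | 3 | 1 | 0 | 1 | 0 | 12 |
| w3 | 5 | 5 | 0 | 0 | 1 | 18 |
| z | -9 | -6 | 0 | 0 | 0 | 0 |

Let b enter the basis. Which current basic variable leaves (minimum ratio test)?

w3

Column b entries and ratios — w1: 30/5 = 6; w2: 12/1 = 12; w3: 18/5 = 18/5.
Smallest ratio is 18/5 in the row of w3, so w3 leaves.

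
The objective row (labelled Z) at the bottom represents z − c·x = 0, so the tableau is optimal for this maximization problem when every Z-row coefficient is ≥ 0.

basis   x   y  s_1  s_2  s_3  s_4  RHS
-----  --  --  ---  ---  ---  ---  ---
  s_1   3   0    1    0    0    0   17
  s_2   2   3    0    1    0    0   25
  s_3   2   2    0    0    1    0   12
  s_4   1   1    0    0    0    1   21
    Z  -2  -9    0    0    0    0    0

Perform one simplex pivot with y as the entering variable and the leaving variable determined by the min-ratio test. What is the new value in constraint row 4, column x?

0

Ratio test on column y — row 1: entry 0 ≤ 0; row 2: 25/3 = 25/3; row 3: 12/2 = 6; row 4: 21/1 = 21. Minimum is 6 at row 3 (s_3 leaves); pivot element 2.
Divide row 3 by 2; eliminate column y from the other rows.
Row 4 update in column x: 1 − 1·1 = 0.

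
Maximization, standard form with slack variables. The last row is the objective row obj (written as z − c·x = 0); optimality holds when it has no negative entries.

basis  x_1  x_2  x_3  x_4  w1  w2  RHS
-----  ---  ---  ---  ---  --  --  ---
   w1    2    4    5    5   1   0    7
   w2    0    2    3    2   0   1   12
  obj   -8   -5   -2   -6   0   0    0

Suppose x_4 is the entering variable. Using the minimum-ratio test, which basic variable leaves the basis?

Column x_4 entries and ratios — w1: 7/5 = 7/5; w2: 12/2 = 6.
Smallest ratio is 7/5 in the row of w1, so w1 leaves.

w1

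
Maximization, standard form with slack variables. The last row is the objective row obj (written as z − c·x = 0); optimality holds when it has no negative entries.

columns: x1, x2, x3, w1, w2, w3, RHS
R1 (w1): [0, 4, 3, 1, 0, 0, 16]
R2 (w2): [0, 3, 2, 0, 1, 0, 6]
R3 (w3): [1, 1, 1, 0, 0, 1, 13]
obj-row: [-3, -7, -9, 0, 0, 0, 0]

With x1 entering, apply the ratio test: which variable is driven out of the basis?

w3

Column x1 entries and ratios — w1: 0 ≤ 0, skip; w2: 0 ≤ 0, skip; w3: 13/1 = 13.
Smallest ratio is 13 in the row of w3, so w3 leaves.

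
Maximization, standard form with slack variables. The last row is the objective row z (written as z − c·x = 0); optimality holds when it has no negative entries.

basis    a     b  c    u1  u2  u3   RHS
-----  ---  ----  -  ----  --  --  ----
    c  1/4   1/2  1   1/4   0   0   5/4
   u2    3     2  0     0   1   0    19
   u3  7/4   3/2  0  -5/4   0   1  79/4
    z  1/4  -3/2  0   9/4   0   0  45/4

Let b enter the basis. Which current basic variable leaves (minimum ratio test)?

c

Column b entries and ratios — c: (5/4)/(1/2) = 5/2; u2: 19/2 = 19/2; u3: (79/4)/(3/2) = 79/6.
Smallest ratio is 5/2 in the row of c, so c leaves.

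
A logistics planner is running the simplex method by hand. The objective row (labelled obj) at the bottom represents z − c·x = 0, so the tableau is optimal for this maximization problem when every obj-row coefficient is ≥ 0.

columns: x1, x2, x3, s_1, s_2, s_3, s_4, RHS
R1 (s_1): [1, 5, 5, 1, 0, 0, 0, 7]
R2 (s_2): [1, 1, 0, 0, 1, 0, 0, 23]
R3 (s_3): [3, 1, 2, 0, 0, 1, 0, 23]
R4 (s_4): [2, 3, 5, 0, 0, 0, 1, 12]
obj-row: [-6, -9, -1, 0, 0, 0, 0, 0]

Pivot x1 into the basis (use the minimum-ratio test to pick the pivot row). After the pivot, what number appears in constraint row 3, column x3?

Ratio test on column x1 — row 1: 7/1 = 7; row 2: 23/1 = 23; row 3: 23/3 = 23/3; row 4: 12/2 = 6. Minimum is 6 at row 4 (s_4 leaves); pivot element 2.
Divide row 4 by 2; eliminate column x1 from the other rows.
Row 3 update in column x3: 2 − 3·(5/2) = -11/2.

-11/2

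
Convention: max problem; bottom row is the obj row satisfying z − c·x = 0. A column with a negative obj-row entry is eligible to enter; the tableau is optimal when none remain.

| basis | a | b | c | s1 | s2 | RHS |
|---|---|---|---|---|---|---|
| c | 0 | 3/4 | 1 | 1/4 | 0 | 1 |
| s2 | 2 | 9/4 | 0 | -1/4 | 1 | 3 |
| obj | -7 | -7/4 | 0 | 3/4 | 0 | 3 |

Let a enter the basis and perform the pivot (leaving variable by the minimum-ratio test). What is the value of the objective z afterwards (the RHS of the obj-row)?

27/2

Ratio test on column a — row 1: entry 0 ≤ 0; row 2: 3/2 = 3/2. Minimum is 3/2 at row 2 (s2 leaves); pivot element 2.
Pivot on row 2; the obj-row RHS becomes 3 − (-7)·(3/2) = 27/2.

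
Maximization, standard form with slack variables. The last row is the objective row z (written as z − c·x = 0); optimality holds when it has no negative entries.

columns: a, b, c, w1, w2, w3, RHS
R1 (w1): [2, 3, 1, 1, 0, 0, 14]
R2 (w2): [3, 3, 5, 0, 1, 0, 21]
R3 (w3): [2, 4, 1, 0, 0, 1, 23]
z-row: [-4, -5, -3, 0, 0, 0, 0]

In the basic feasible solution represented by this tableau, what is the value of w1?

w1 is basic (row 1); its value is the RHS of that row, 14.

14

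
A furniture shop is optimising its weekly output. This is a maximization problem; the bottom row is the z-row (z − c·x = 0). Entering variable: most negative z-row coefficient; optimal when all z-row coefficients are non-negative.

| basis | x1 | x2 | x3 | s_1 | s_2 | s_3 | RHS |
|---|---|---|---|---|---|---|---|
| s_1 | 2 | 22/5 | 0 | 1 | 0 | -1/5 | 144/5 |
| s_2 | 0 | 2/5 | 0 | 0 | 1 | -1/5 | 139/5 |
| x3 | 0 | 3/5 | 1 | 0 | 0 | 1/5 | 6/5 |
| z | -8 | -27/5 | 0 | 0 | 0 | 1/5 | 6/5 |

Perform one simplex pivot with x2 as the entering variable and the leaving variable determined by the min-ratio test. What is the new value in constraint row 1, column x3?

-22/3

Ratio test on column x2 — row 1: (144/5)/(22/5) = 72/11; row 2: (139/5)/(2/5) = 139/2; row 3: (6/5)/(3/5) = 2. Minimum is 2 at row 3 (x3 leaves); pivot element 3/5.
Divide row 3 by 3/5; eliminate column x2 from the other rows.
Row 1 update in column x3: 0 − (22/5)·(5/3) = -22/3.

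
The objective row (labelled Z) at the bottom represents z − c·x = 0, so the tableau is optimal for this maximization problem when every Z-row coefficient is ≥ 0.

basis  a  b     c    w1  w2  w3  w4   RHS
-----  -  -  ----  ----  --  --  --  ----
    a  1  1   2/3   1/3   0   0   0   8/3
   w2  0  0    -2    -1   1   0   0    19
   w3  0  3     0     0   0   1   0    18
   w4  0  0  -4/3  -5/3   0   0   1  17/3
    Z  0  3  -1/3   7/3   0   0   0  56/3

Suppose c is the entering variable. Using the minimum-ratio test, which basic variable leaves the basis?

Column c entries and ratios — a: (8/3)/(2/3) = 4; w2: -2 ≤ 0, skip; w3: 0 ≤ 0, skip; w4: -4/3 ≤ 0, skip.
Smallest ratio is 4 in the row of a, so a leaves.

a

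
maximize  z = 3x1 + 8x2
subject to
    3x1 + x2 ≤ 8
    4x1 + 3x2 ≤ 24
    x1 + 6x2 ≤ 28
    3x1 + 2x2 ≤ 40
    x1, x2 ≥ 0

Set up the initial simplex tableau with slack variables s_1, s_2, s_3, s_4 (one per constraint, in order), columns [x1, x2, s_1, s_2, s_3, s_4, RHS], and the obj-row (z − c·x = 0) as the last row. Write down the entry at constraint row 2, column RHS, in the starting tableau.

The RHS of constraint 2 is b_2 = 24.

24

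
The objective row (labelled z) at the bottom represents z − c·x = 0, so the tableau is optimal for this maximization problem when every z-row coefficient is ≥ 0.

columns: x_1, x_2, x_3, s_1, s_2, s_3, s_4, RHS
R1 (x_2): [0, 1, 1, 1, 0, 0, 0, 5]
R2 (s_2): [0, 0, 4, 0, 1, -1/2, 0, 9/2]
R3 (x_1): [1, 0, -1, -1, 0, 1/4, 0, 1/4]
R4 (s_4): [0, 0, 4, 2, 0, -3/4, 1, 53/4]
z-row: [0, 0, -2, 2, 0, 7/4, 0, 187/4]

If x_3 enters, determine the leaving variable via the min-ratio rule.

Column x_3 entries and ratios — x_2: 5/1 = 5; s_2: (9/2)/4 = 9/8; x_1: -1 ≤ 0, skip; s_4: (53/4)/4 = 53/16.
Smallest ratio is 9/8 in the row of s_2, so s_2 leaves.

s_2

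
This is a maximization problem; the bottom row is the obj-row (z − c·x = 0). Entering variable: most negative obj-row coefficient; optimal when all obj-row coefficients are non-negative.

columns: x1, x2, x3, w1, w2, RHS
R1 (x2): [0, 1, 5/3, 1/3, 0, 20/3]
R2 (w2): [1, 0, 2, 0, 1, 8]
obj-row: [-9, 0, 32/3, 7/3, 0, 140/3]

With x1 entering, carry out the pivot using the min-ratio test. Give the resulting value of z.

356/3

Ratio test on column x1 — row 1: entry 0 ≤ 0; row 2: 8/1 = 8. Minimum is 8 at row 2 (w2 leaves); pivot element 1.
Pivot on row 2; the obj-row RHS becomes 140/3 − (-9)·8 = 356/3.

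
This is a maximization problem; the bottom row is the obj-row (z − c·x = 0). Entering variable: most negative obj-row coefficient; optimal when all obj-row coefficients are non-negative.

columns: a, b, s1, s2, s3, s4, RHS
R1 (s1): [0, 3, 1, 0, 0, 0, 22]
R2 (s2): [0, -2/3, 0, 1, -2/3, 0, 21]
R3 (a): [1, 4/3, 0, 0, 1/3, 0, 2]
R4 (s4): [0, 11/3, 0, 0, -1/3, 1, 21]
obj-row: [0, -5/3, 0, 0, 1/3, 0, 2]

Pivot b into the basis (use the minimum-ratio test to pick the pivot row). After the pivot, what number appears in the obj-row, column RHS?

9/2

Ratio test on column b — row 1: 22/3 = 22/3; row 2: entry -2/3 ≤ 0; row 3: 2/(4/3) = 3/2; row 4: 21/(11/3) = 63/11. Minimum is 3/2 at row 3 (a leaves); pivot element 4/3.
Divide row 3 by 4/3; eliminate column b from the other rows.
obj-row update in column RHS: 2 − (-5/3)·(3/2) = 9/2.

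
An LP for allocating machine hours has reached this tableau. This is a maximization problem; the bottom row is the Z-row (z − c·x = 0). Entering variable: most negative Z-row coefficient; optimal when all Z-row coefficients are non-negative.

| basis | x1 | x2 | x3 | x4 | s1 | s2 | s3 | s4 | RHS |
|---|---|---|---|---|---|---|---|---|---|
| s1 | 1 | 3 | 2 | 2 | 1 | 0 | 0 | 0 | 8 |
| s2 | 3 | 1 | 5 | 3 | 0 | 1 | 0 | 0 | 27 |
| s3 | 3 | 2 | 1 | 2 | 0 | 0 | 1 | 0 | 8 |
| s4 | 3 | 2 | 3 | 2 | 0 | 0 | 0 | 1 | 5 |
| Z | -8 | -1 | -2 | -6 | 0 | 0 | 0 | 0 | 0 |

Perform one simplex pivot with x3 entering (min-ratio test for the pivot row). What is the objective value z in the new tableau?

Ratio test on column x3 — row 1: 8/2 = 4; row 2: 27/5 = 27/5; row 3: 8/1 = 8; row 4: 5/3 = 5/3. Minimum is 5/3 at row 4 (s4 leaves); pivot element 3.
Pivot on row 4; the Z-row RHS becomes 0 − (-2)·(5/3) = 10/3.

10/3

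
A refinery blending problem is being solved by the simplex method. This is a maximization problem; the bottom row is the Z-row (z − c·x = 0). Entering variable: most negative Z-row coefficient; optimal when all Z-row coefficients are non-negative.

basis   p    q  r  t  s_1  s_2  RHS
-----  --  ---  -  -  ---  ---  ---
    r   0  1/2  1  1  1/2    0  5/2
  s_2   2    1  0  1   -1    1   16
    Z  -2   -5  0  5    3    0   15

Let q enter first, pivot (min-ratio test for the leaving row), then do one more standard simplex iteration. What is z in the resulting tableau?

Ratio test on column q — row 1: (5/2)/(1/2) = 5; row 2: 16/1 = 16. Minimum is 5 at row 1 (r leaves); pivot element 1/2.
Pivot on row 1; the Z-row RHS becomes 15 − (-5)·5 = 40.
Next entering variable (most negative Z-row entry -2): p.
Ratio test on column p — row 1: entry 0 ≤ 0; row 2: 11/2 = 11/2. Minimum is 11/2 at row 2 (s_2 leaves); pivot element 2.
After the second pivot the Z-row RHS is 40 − (-2)·(11/2) = 51.

51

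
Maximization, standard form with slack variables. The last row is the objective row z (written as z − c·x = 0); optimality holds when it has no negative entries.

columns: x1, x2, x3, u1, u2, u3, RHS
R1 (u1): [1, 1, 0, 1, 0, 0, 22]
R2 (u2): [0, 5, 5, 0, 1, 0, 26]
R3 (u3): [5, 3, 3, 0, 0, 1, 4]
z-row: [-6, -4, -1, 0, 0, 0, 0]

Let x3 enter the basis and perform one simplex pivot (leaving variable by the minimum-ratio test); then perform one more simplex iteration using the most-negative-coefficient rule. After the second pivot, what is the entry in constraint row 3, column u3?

1/5

Ratio test on column x3 — row 1: entry 0 ≤ 0; row 2: 26/5 = 26/5; row 3: 4/3 = 4/3. Minimum is 4/3 at row 3 (u3 leaves); pivot element 3.
Divide row 3 by 3; eliminate column x3 from the other rows.
Second iteration: most negative z-row entry is -13/3 in column x1, so x1 enters.
Ratio test on column x1 — row 1: 22/1 = 22; row 2: entry -25/3 ≤ 0; row 3: (4/3)/(5/3) = 4/5. Minimum is 4/5 at row 3 (x3 leaves); pivot element 5/3.
Divide row 3 by 5/3; eliminate column x1 from the other rows.
After both pivots, the entry at constraint row 3, column u3 is 1/5.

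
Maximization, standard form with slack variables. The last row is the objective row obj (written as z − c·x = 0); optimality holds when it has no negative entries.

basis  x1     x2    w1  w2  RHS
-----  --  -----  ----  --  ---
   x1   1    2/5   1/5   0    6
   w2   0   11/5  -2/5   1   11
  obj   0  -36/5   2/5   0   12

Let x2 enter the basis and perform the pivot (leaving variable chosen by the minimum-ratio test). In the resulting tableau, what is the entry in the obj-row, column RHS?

48

Ratio test on column x2 — row 1: 6/(2/5) = 15; row 2: 11/(11/5) = 5. Minimum is 5 at row 2 (w2 leaves); pivot element 11/5.
Divide row 2 by 11/5; eliminate column x2 from the other rows.
obj-row update in column RHS: 12 − (-36/5)·5 = 48.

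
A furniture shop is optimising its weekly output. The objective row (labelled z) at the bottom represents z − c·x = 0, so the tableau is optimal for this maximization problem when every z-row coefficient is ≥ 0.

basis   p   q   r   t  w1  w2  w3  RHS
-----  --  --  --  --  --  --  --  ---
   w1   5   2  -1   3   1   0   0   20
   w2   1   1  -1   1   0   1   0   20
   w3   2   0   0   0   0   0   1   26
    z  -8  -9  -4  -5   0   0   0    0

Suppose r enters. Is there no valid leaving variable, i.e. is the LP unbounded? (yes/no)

Every constraint-row entry in column r is ≤ 0, so increasing r is unbounded.

yes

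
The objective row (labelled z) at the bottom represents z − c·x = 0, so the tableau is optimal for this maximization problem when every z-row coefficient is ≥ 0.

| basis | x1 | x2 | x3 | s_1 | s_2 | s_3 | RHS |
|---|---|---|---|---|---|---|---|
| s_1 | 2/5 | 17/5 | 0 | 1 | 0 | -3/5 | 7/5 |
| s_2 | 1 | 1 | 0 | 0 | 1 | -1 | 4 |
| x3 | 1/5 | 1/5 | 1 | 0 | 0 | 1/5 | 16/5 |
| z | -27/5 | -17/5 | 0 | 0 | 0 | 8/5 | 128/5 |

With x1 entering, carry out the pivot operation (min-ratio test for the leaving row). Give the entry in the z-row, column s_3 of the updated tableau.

Ratio test on column x1 — row 1: (7/5)/(2/5) = 7/2; row 2: 4/1 = 4; row 3: (16/5)/(1/5) = 16. Minimum is 7/2 at row 1 (s_1 leaves); pivot element 2/5.
Divide row 1 by 2/5; eliminate column x1 from the other rows.
z-row update in column s_3: 8/5 − (-27/5)·(-3/2) = -13/2.

-13/2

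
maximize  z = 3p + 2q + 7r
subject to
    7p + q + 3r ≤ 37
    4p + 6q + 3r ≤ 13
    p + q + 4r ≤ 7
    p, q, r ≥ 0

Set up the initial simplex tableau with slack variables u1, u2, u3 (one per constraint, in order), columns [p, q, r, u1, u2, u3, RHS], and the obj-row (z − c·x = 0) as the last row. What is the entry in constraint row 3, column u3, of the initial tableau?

1

Slack u3 belongs to constraint 3; its column is the unit vector e_3, so the entry in row 3 is 1.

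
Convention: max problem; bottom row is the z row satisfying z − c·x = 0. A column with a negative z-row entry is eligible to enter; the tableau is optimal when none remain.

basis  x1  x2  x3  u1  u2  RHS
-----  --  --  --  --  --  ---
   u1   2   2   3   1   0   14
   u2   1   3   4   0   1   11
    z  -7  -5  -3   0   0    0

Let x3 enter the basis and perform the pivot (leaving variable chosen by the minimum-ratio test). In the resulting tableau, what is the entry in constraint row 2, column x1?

1/4

Ratio test on column x3 — row 1: 14/3 = 14/3; row 2: 11/4 = 11/4. Minimum is 11/4 at row 2 (u2 leaves); pivot element 4.
Divide row 2 by 4; eliminate column x3 from the other rows.
In the new row 2, the x1 entry is the old entry divided by the pivot: 1/4 = 1/4.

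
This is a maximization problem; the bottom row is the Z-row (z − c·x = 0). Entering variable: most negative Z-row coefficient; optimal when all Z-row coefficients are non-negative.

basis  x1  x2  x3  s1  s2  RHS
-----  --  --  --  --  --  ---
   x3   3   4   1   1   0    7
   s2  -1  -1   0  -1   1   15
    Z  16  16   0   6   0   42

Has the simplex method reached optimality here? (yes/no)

Every Z-row coefficient is ≥ 0, so the tableau is optimal.

yes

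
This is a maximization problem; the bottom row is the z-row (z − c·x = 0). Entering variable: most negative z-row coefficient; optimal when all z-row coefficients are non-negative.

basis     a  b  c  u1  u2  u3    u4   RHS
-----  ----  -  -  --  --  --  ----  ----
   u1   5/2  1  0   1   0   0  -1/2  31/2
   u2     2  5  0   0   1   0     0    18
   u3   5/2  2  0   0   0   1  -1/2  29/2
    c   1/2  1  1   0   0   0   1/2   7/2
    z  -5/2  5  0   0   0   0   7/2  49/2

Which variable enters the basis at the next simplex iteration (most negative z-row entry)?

Negative z-row entries: a: -5/2.
The most negative is -5/2 in column a, so a enters.

a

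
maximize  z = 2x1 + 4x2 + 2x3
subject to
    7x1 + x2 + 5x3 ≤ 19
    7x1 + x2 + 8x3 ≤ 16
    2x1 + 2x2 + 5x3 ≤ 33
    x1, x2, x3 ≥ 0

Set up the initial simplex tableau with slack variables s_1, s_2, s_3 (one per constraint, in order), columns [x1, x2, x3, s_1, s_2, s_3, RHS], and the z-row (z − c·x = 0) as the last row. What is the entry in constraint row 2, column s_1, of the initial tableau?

0

Slack s_1 belongs to constraint 1; its column is the unit vector e_1, so the entry in row 2 is 0.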